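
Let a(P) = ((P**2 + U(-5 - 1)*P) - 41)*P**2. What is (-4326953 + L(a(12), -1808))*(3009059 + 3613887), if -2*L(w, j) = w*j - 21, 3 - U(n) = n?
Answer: 153256251980051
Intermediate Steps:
U(n) = 3 - n
a(P) = P**2*(-41 + P**2 + 9*P) (a(P) = ((P**2 + (3 - (-5 - 1))*P) - 41)*P**2 = ((P**2 + (3 - 1*(-6))*P) - 41)*P**2 = ((P**2 + (3 + 6)*P) - 41)*P**2 = ((P**2 + 9*P) - 41)*P**2 = (-41 + P**2 + 9*P)*P**2 = P**2*(-41 + P**2 + 9*P))
L(w, j) = 21/2 - j*w/2 (L(w, j) = -(w*j - 21)/2 = -(j*w - 21)/2 = -(-21 + j*w)/2 = 21/2 - j*w/2)
(-4326953 + L(a(12), -1808))*(3009059 + 3613887) = (-4326953 + (21/2 - 1/2*(-1808)*12**2*(-41 + 12**2 + 9*12)))*(3009059 + 3613887) = (-4326953 + (21/2 - 1/2*(-1808)*144*(-41 + 144 + 108)))*6622946 = (-4326953 + (21/2 - 1/2*(-1808)*144*211))*6622946 = (-4326953 + (21/2 - 1/2*(-1808)*30384))*6622946 = (-4326953 + (21/2 + 27467136))*6622946 = (-4326953 + 54934293/2)*6622946 = (46280387/2)*6622946 = 153256251980051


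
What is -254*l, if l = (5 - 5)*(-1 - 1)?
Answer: 0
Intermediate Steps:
l = 0 (l = 0*(-2) = 0)
-254*l = -254*0 = 0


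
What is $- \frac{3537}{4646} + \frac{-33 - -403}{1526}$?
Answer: $- \frac{1839221}{3544898} \approx -0.51884$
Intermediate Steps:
$- \frac{3537}{4646} + \frac{-33 - -403}{1526} = \left(-3537\right) \frac{1}{4646} + \left(-33 + 403\right) \frac{1}{1526} = - \frac{3537}{4646} + 370 \cdot \frac{1}{1526} = - \frac{3537}{4646} + \frac{185}{763} = - \frac{1839221}{3544898}$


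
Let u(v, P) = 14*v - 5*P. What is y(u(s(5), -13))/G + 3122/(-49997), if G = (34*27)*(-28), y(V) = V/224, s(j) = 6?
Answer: -1057822145/16933383936 ≈ -0.062470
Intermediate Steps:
u(v, P) = -5*P + 14*v
y(V) = V/224 (y(V) = V*(1/224) = V/224)
G = -25704 (G = 918*(-28) = -25704)
y(u(s(5), -13))/G + 3122/(-49997) = ((-5*(-13) + 14*6)/224)/(-25704) + 3122/(-49997) = ((65 + 84)/224)*(-1/25704) + 3122*(-1/49997) = ((1/224)*149)*(-1/25704) - 3122/49997 = (149/224)*(-1/25704) - 3122/49997 = -149/5757696 - 3122/49997 = -1057822145/16933383936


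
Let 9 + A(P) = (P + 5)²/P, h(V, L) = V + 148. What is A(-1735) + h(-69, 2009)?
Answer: -574290/347 ≈ -1655.0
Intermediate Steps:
h(V, L) = 148 + V
A(P) = -9 + (5 + P)²/P (A(P) = -9 + (P + 5)²/P = -9 + (5 + P)²/P)
A(-1735) + h(-69, 2009) = (1 - 1735 + 25/(-1735)) + (148 - 69) = (1 - 1735 + 25*(-1/1735)) + 79 = (1 - 1735 - 5/347) + 79 = -601703/347 + 79 = -574290/347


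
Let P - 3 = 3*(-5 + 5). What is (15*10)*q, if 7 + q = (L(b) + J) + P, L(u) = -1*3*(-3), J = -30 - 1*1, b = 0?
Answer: -3900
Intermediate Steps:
J = -31 (J = -30 - 1 = -31)
L(u) = 9 (L(u) = -3*(-3) = 9)
P = 3 (P = 3 + 3*(-5 + 5) = 3 + 3*0 = 3 + 0 = 3)
q = -26 (q = -7 + ((9 - 31) + 3) = -7 + (-22 + 3) = -7 - 19 = -26)
(15*10)*q = (15*10)*(-26) = 150*(-26) = -3900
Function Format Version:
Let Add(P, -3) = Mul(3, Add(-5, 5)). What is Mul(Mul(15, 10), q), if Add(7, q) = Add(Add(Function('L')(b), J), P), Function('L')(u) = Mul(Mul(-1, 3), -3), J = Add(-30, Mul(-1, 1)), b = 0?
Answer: -3900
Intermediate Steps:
J = -31 (J = Add(-30, -1) = -31)
Function('L')(u) = 9 (Function('L')(u) = Mul(-3, -3) = 9)
P = 3 (P = Add(3, Mul(3, Add(-5, 5))) = Add(3, Mul(3, 0)) = Add(3, 0) = 3)
q = -26 (q = Add(-7, Add(Add(9, -31), 3)) = Add(-7, Add(-22, 3)) = Add(-7, -19) = -26)
Mul(Mul(15, 10), q) = Mul(Mul(15, 10), -26) = Mul(150, -26) = -3900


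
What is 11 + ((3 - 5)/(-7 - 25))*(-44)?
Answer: 33/4 ≈ 8.2500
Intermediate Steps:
11 + ((3 - 5)/(-7 - 25))*(-44) = 11 - 2/(-32)*(-44) = 11 - 2*(-1/32)*(-44) = 11 + (1/16)*(-44) = 11 - 11/4 = 33/4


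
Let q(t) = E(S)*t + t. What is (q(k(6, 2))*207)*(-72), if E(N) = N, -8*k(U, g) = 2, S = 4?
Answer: 18630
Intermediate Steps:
k(U, g) = -¼ (k(U, g) = -⅛*2 = -¼)
q(t) = 5*t (q(t) = 4*t + t = 5*t)
(q(k(6, 2))*207)*(-72) = ((5*(-¼))*207)*(-72) = -5/4*207*(-72) = -1035/4*(-72) = 18630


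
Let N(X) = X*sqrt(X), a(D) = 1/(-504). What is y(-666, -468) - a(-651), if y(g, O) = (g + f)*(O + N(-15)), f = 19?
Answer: 152609185/504 + 9705*I*sqrt(15) ≈ 3.028e+5 + 37587.0*I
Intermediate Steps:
a(D) = -1/504
N(X) = X**(3/2)
y(g, O) = (19 + g)*(O - 15*I*sqrt(15)) (y(g, O) = (g + 19)*(O + (-15)**(3/2)) = (19 + g)*(O - 15*I*sqrt(15)))
y(-666, -468) - a(-651) = (19*(-468) - 468*(-666) - 285*I*sqrt(15) - 15*I*(-666)*sqrt(15)) - 1*(-1/504) = (-8892 + 311688 - 285*I*sqrt(15) + 9990*I*sqrt(15)) + 1/504 = (302796 + 9705*I*sqrt(15)) + 1/504 = 152609185/504 + 9705*I*sqrt(15)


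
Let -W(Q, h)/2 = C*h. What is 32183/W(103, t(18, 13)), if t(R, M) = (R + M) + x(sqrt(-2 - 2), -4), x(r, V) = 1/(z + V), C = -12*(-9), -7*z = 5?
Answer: -354013/73152 ≈ -4.8394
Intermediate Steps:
z = -5/7 (z = -1/7*5 = -5/7 ≈ -0.71429)
C = 108
x(r, V) = 1/(-5/7 + V)
t(R, M) = -7/33 + M + R (t(R, M) = (R + M) + 7/(-5 + 7*(-4)) = (M + R) + 7/(-5 - 28) = (M + R) + 7/(-33) = (M + R) + 7*(-1/33) = (M + R) - 7/33 = -7/33 + M + R)
W(Q, h) = -216*h
32183/W(103, t(18, 13)) = 32183/((-216*(-7/33 + 13 + 18))) = 32183/((-216*1016/33)) = 32183/(-73152/11) = 32183*(-11/73152) = -354013/73152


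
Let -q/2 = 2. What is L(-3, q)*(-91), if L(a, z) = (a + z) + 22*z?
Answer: 8645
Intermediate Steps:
q = -4 (q = -2*2 = -4)
L(a, z) = a + 23*z
L(-3, q)*(-91) = (-3 + 23*(-4))*(-91) = (-3 - 92)*(-91) = -95*(-91) = 8645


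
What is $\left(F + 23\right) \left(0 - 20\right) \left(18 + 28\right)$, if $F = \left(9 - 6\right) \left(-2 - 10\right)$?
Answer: $11960$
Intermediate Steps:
$F = -36$ ($F = 3 \left(-12\right) = -36$)
$\left(F + 23\right) \left(0 - 20\right) \left(18 + 28\right) = \left(-36 + 23\right) \left(0 - 20\right) \left(18 + 28\right) = \left(-13\right) \left(-20\right) 46 = 260 \cdot 46 = 11960$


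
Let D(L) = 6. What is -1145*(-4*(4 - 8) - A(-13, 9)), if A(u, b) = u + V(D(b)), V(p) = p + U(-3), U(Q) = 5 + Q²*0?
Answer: -20610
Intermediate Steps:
U(Q) = 5 (U(Q) = 5 + 0 = 5)
V(p) = 5 + p (V(p) = p + 5 = 5 + p)
A(u, b) = 11 + u (A(u, b) = u + (5 + 6) = u + 11 = 11 + u)
-1145*(-4*(4 - 8) - A(-13, 9)) = -1145*(-4*(4 - 8) - (11 - 13)) = -1145*(-4*(-4) - 1*(-2)) = -1145*(16 + 2) = -1145*18 = -20610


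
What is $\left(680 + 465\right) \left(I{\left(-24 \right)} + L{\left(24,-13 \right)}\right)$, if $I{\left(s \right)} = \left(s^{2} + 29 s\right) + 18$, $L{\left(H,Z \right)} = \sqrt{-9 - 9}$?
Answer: $-116790 + 3435 i \sqrt{2} \approx -1.1679 \cdot 10^{5} + 4857.8 i$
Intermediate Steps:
$L{\left(H,Z \right)} = 3 i \sqrt{2}$ ($L{\left(H,Z \right)} = \sqrt{-18} = 3 i \sqrt{2}$)
$I{\left(s \right)} = 18 + s^{2} + 29 s$
$\left(680 + 465\right) \left(I{\left(-24 \right)} + L{\left(24,-13 \right)}\right) = \left(680 + 465\right) \left(\left(18 + \left(-24\right)^{2} + 29 \left(-24\right)\right) + 3 i \sqrt{2}\right) = 1145 \left(\left(18 + 576 - 696\right) + 3 i \sqrt{2}\right) = 1145 \left(-102 + 3 i \sqrt{2}\right) = -116790 + 3435 i \sqrt{2}$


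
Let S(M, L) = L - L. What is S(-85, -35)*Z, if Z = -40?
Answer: 0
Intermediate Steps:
S(M, L) = 0
S(-85, -35)*Z = 0*(-40) = 0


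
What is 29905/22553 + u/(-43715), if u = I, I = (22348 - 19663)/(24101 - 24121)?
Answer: 5241299261/3943617580 ≈ 1.3291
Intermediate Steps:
I = -537/4 (I = 2685/(-20) = 2685*(-1/20) = -537/4 ≈ -134.25)
u = -537/4 ≈ -134.25
29905/22553 + u/(-43715) = 29905/22553 - 537/4/(-43715) = 29905*(1/22553) - 537/4*(-1/43715) = 29905/22553 + 537/174860 = 5241299261/3943617580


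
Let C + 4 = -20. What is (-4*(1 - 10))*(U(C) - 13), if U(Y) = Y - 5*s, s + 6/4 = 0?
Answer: -1062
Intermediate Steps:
s = -3/2 (s = -3/2 + 0 = -3/2 ≈ -1.5000)
C = -24 (C = -4 - 20 = -24)
U(Y) = 15/2 + Y (U(Y) = Y - 5*(-3/2) = Y + 15/2 = 15/2 + Y)
(-4*(1 - 10))*(U(C) - 13) = (-4*(1 - 10))*((15/2 - 24) - 13) = (-4*(-9))*(-33/2 - 13) = 36*(-59/2) = -1062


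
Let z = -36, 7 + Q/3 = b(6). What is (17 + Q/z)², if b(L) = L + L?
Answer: 39601/144 ≈ 275.01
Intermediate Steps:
b(L) = 2*L
Q = 15 (Q = -21 + 3*(2*6) = -21 + 3*12 = -21 + 36 = 15)
(17 + Q/z)² = (17 + 15/(-36))² = (17 + 15*(-1/36))² = (17 - 5/12)² = (199/12)² = 39601/144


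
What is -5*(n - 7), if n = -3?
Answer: 50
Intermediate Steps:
-5*(n - 7) = -5*(-3 - 7) = -5*(-10) = 50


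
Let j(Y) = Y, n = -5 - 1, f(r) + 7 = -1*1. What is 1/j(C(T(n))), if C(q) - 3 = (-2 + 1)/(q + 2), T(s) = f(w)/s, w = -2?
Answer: 10/27 ≈ 0.37037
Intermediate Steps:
f(r) = -8 (f(r) = -7 - 1*1 = -7 - 1 = -8)
n = -6
T(s) = -8/s
C(q) = 3 - 1/(2 + q) (C(q) = 3 + (-2 + 1)/(q + 2) = 3 - 1/(2 + q))
1/j(C(T(n))) = 1/((5 + 3*(-8/(-6)))/(2 - 8/(-6))) = 1/((5 + 3*(-8*(-1/6)))/(2 - 8*(-1/6))) = 1/((5 + 3*(4/3))/(2 + 4/3)) = 1/((5 + 4)/(10/3)) = 1/((3/10)*9) = 1/(27/10) = 10/27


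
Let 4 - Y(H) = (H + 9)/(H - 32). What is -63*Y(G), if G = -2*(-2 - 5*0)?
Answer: -1125/4 ≈ -281.25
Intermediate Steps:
G = 4 (G = -2*(-2 + 0) = -2*(-2) = 4)
Y(H) = 4 - (9 + H)/(-32 + H) (Y(H) = 4 - (H + 9)/(H - 32) = 4 - (9 + H)/(-32 + H))
-63*Y(G) = -63*(-137 + 3*4)/(-32 + 4) = -63*(-137 + 12)/(-28) = -(-9)*(-125)/4 = -63*125/28 = -1125/4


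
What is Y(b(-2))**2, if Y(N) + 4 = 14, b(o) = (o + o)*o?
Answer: 100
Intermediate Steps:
b(o) = 2*o**2 (b(o) = (2*o)*o = 2*o**2)
Y(N) = 10 (Y(N) = -4 + 14 = 10)
Y(b(-2))**2 = 10**2 = 100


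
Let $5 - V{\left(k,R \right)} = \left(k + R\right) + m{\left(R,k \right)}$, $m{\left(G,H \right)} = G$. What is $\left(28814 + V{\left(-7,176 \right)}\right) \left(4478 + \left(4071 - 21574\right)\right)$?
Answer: $-370873850$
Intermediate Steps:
$V{\left(k,R \right)} = 5 - k - 2 R$ ($V{\left(k,R \right)} = 5 - \left(\left(k + R\right) + R\right) = 5 - \left(\left(R + k\right) + R\right) = 5 - \left(k + 2 R\right) = 5 - k - 2 R$)
$\left(28814 + V{\left(-7,176 \right)}\right) \left(4478 + \left(4071 - 21574\right)\right) = \left(28814 - 340\right) \left(4478 + \left(4071 - 21574\right)\right) = \left(28814 + \left(5 + 7 - 352\right)\right) \left(4478 - 17503\right) = \left(28814 - 340\right) \left(-13025\right) = 28474 \left(-13025\right) = -370873850$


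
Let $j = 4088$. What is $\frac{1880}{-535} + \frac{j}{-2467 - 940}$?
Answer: $- \frac{1718448}{364549} \approx -4.7139$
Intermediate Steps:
$\frac{1880}{-535} + \frac{j}{-2467 - 940} = \frac{1880}{-535} + \frac{4088}{-2467 - 940} = 1880 \left(- \frac{1}{535}\right) + \frac{4088}{-2467 - 940} = - \frac{376}{107} + \frac{4088}{-3407} = - \frac{376}{107} + 4088 \left(- \frac{1}{3407}\right) = - \frac{376}{107} - \frac{4088}{3407} = - \frac{1718448}{364549}$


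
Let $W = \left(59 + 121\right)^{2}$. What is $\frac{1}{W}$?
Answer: $\frac{1}{32400} \approx 3.0864 \cdot 10^{-5}$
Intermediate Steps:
$W = 32400$ ($W = 180^{2} = 32400$)
$\frac{1}{W} = \frac{1}{32400}$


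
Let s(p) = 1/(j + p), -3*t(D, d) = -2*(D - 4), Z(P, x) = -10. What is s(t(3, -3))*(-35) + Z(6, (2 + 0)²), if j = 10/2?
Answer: -235/13 ≈ -18.077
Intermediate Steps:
j = 5 (j = 10*(½) = 5)
t(D, d) = -8/3 + 2*D/3 (t(D, d) = -(-2)*(D - 4)/3 = -(-2)*(-4 + D)/3 = -(8 - 2*D)/3 = -8/3 + 2*D/3)
s(p) = 1/(5 + p)
s(t(3, -3))*(-35) + Z(6, (2 + 0)²) = -35/(5 + (-8/3 + (⅔)*3)) - 10 = -35/(5 + (-8/3 + 2)) - 10 = -35/(5 - ⅔) - 10 = -35/(13/3) - 10 = (3/13)*(-35) - 10 = -105/13 - 10 = -235/13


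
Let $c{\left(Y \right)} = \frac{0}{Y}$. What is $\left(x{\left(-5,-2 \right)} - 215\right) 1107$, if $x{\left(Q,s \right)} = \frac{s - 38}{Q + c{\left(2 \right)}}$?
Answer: $-229149$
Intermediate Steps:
$c{\left(Y \right)} = 0$
$x{\left(Q,s \right)} = \frac{-38 + s}{Q}$ ($x{\left(Q,s \right)} = \frac{s - 38}{Q + 0} = \frac{-38 + s}{Q}$)
$\left(x{\left(-5,-2 \right)} - 215\right) 1107 = \left(\frac{-38 - 2}{-5} - 215\right) 1107 = \left(\left(- \frac{1}{5}\right) \left(-40\right) - 215\right) 1107 = \left(8 - 215\right) 1107 = \left(-207\right) 1107 = -229149$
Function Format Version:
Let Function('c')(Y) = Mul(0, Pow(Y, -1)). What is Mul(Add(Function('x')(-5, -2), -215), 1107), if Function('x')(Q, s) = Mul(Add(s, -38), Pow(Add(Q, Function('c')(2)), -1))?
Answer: -229149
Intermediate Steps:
Function('c')(Y) = 0
Function('x')(Q, s) = Mul(Pow(Q, -1), Add(-38, s)) (Function('x')(Q, s) = Mul(Add(s, -38), Pow(Add(Q, 0), -1)) = Mul(Add(-38, s), Pow(Q, -1)) = Mul(Pow(Q, -1), Add(-38, s)))
Mul(Add(Function('x')(-5, -2), -215), 1107) = Mul(Add(Mul(Pow(-5, -1), Add(-38, -2)), -215), 1107) = Mul(Add(Mul(Rational(-1, 5), -40), -215), 1107) = Mul(Add(8, -215), 1107) = Mul(-207, 1107) = -229149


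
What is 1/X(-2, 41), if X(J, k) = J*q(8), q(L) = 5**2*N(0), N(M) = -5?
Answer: 1/250 ≈ 0.0040000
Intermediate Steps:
q(L) = -125 (q(L) = 5**2*(-5) = 25*(-5) = -125)
X(J, k) = -125*J (X(J, k) = J*(-125) = -125*J)
1/X(-2, 41) = 1/(-125*(-2)) = 1/250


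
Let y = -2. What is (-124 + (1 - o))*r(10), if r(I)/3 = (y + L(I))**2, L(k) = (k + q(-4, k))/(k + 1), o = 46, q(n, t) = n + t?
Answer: -18252/121 ≈ -150.84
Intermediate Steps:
L(k) = (-4 + 2*k)/(1 + k) (L(k) = (k + (-4 + k))/(k + 1) = (-4 + 2*k)/(1 + k))
r(I) = 3*(-2 + 2*(-2 + I)/(1 + I))**2
(-124 + (1 - o))*r(10) = (-124 + (1 - 1*46))*(108/(1 + 10)**2) = (-124 + (1 - 46))*(108/11**2) = (-124 - 45)*(108*(1/121)) = -169*108/121 = -18252/121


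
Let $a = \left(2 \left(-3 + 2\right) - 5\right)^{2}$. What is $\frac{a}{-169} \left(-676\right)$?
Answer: $196$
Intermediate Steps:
$a = 49$ ($a = \left(2 \left(-1\right) - 5\right)^{2} = \left(-2 - 5\right)^{2} = \left(-7\right)^{2} = 49$)
$\frac{a}{-169} \left(-676\right) = \frac{49}{-169} \left(-676\right) = 49 \left(- \frac{1}{169}\right) \left(-676\right) = \left(- \frac{49}{169}\right) \left(-676\right) = 196$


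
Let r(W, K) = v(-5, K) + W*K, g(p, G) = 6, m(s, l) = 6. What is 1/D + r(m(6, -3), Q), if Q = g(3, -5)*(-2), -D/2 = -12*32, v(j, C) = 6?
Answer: -50687/768 ≈ -65.999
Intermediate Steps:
D = 768 (D = -(-24)*32 = -2*(-384) = 768)
Q = -12 (Q = 6*(-2) = -12)
r(W, K) = 6 + K*W (r(W, K) = 6 + W*K = 6 + K*W)
1/D + r(m(6, -3), Q) = 1/768 + (6 - 12*6) = 1/768 + (6 - 72) = 1/768 - 66 = -50687/768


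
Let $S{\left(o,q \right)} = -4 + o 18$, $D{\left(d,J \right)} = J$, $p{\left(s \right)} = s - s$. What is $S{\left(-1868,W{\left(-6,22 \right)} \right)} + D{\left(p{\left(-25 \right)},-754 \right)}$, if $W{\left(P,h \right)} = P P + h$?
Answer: $-34382$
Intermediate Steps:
$p{\left(s \right)} = 0$
$W{\left(P,h \right)} = h + P^{2}$ ($W{\left(P,h \right)} = P^{2} + h = h + P^{2}$)
$S{\left(o,q \right)} = -4 + 18 o$
$S{\left(-1868,W{\left(-6,22 \right)} \right)} + D{\left(p{\left(-25 \right)},-754 \right)} = \left(-4 + 18 \left(-1868\right)\right) - 754 = \left(-4 - 33624\right) - 754 = -33628 - 754 = -34382$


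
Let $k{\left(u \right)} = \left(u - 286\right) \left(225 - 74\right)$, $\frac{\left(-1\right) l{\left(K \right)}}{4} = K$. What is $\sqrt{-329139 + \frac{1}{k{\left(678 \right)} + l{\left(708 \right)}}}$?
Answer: $\frac{i \sqrt{261373361209510}}{28180} \approx 573.71 i$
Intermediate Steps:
$l{\left(K \right)} = - 4 K$
$k{\left(u \right)} = -43186 + 151 u$ ($k{\left(u \right)} = \left(-286 + u\right) 151 = -43186 + 151 u$)
$\sqrt{-329139 + \frac{1}{k{\left(678 \right)} + l{\left(708 \right)}}} = \sqrt{-329139 + \frac{1}{\left(-43186 + 151 \cdot 678\right) - 2832}} = \sqrt{-329139 + \frac{1}{\left(-43186 + 102378\right) - 2832}} = \sqrt{-329139 + \frac{1}{59192 - 2832}} = \sqrt{-329139 + \frac{1}{56360}} = \sqrt{- \frac{18550274039}{56360}} = \frac{i \sqrt{261373361209510}}{28180}$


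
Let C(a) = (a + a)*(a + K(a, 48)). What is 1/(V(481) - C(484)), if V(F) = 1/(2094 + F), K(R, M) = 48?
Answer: -2575/1326063199 ≈ -1.9418e-6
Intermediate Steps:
C(a) = 2*a*(48 + a) (C(a) = (a + a)*(a + 48) = (2*a)*(48 + a) = 2*a*(48 + a))
1/(V(481) - C(484)) = 1/(1/(2094 + 481) - 2*484*(48 + 484)) = 1/(1/2575 - 2*484*532) = 1/(1/2575 - 1*514976) = 1/(1/2575 - 514976) = 1/(-1326063199/2575) = -2575/1326063199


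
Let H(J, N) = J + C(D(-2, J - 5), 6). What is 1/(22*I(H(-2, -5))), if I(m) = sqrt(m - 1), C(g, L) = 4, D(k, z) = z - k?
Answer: 1/22 ≈ 0.045455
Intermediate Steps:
H(J, N) = 4 + J (H(J, N) = J + 4 = 4 + J)
I(m) = sqrt(-1 + m)
1/(22*I(H(-2, -5))) = 1/(22*sqrt(-1 + (4 - 2))) = 1/(22*sqrt(-1 + 2)) = 1/(22*sqrt(1)) = 1/(22*1) = 1/22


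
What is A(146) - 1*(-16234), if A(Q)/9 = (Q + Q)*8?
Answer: 37258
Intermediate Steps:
A(Q) = 144*Q (A(Q) = 9*((Q + Q)*8) = 9*((2*Q)*8) = 9*(16*Q) = 144*Q)
A(146) - 1*(-16234) = 144*146 - 1*(-16234) = 21024 + 16234 = 37258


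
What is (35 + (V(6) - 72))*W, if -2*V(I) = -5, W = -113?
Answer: 7797/2 ≈ 3898.5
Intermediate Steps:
V(I) = 5/2 (V(I) = -1/2*(-5) = 5/2)
(35 + (V(6) - 72))*W = (35 + (5/2 - 72))*(-113) = (35 - 139/2)*(-113) = -69/2*(-113) = 7797/2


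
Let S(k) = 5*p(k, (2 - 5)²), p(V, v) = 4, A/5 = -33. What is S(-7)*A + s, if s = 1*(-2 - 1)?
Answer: -3303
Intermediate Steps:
A = -165 (A = 5*(-33) = -165)
S(k) = 20 (S(k) = 5*4 = 20)
s = -3 (s = 1*(-3) = -3)
S(-7)*A + s = 20*(-165) - 3 = -3300 - 3 = -3303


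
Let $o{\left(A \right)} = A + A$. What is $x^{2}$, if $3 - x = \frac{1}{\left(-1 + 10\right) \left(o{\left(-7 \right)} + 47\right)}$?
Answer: $\frac{792100}{88209} \approx 8.9798$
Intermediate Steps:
$o{\left(A \right)} = 2 A$
$x = \frac{890}{297}$ ($x = 3 - \frac{1}{\left(-1 + 10\right) \left(2 \left(-7\right) + 47\right)} = 3 - \frac{1}{9 \left(-14 + 47\right)} = 3 - \frac{1}{9 \cdot 33} = 3 - \frac{1}{297} = \frac{890}{297} \approx 2.9966$)
$x^{2} = \left(\frac{890}{297}\right)^{2} = \frac{792100}{88209}$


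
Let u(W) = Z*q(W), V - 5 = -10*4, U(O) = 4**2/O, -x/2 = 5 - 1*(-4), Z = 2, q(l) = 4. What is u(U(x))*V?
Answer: -280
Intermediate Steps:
x = -18 (x = -2*(5 - 1*(-4)) = -2*(5 + 4) = -2*9 = -18)
U(O) = 16/O
V = -35 (V = 5 - 10*4 = 5 - 40 = -35)
u(W) = 8 (u(W) = 2*4 = 8)
u(U(x))*V = 8*(-35) = -280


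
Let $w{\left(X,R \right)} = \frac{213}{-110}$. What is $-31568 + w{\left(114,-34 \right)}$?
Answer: $- \frac{3472693}{110} \approx -31570.0$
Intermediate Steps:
$w{\left(X,R \right)} = - \frac{213}{110}$ ($w{\left(X,R \right)} = 213 \left(- \frac{1}{110}\right) = - \frac{213}{110}$)
$-31568 + w{\left(114,-34 \right)} = -31568 - \frac{213}{110} = - \frac{3472693}{110}$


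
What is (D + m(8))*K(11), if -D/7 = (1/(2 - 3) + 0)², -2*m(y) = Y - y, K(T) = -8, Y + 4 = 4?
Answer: 24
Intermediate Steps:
Y = 0 (Y = -4 + 4 = 0)
m(y) = y/2 (m(y) = -(0 - y)/2 = -(-1)*y/2 = y/2)
D = -7 (D = -7*(1/(2 - 3) + 0)² = -7*(1/(-1) + 0)² = -7*(-1 + 0)² = -7*(-1)² = -7*1 = -7)
(D + m(8))*K(11) = (-7 + (½)*8)*(-8) = (-7 + 4)*(-8) = -3*(-8) = 24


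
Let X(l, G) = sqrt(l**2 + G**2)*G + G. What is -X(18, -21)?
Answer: 21 + 63*sqrt(85) ≈ 601.83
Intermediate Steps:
X(l, G) = G + G*sqrt(G**2 + l**2) (X(l, G) = sqrt(G**2 + l**2)*G + G = G*sqrt(G**2 + l**2) + G = G + G*sqrt(G**2 + l**2))
-X(18, -21) = -(-21)*(1 + sqrt((-21)**2 + 18**2)) = -(-21)*(1 + sqrt(441 + 324)) = -(-21)*(1 + sqrt(765)) = -(-21)*(1 + 3*sqrt(85)) = -(-21 - 63*sqrt(85)) = 21 + 63*sqrt(85)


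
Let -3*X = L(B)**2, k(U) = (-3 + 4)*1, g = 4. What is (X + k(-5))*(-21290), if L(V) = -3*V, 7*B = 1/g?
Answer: -8313745/392 ≈ -21209.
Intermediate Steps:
k(U) = 1 (k(U) = 1*1 = 1)
B = 1/28 (B = (1/4)/7 = (1*(1/4))/7 = (1/7)*(1/4) = 1/28 ≈ 0.035714)
X = -3/784 (X = -(-3*1/28)**2/3 = -(-3/28)**2/3 = -1/3*9/784 = -3/784 ≈ -0.0038265)
(X + k(-5))*(-21290) = (-3/784 + 1)*(-21290) = (781/784)*(-21290) = -8313745/392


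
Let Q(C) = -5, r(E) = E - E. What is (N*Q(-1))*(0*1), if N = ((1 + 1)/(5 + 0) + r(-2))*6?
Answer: 0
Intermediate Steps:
r(E) = 0
N = 12/5 (N = ((1 + 1)/(5 + 0) + 0)*6 = (2/5 + 0)*6 = (2/5)*6 = 12/5 ≈ 2.4000)
(N*Q(-1))*(0*1) = ((12/5)*(-5))*(0*1) = -12*0 = 0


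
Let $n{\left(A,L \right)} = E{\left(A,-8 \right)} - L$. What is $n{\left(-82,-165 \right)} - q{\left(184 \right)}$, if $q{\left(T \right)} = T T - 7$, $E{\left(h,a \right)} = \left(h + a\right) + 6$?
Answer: $-33768$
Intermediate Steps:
$E{\left(h,a \right)} = 6 + a + h$ ($E{\left(h,a \right)} = \left(a + h\right) + 6 = 6 + a + h$)
$n{\left(A,L \right)} = -2 + A - L$ ($n{\left(A,L \right)} = \left(6 - 8 + A\right) - L = \left(-2 + A\right) - L = -2 + A - L$)
$q{\left(T \right)} = -7 + T^{2}$ ($q{\left(T \right)} = T^{2} - 7 = -7 + T^{2}$)
$n{\left(-82,-165 \right)} - q{\left(184 \right)} = \left(-2 - 82 - -165\right) - \left(-7 + 184^{2}\right) = \left(-2 - 82 + 165\right) - \left(-7 + 33856\right) = 81 - 33849 = -33768$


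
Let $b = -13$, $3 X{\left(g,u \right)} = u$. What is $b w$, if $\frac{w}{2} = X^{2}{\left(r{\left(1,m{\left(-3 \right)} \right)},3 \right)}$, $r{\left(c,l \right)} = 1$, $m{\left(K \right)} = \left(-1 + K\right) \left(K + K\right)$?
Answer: $-26$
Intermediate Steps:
$m{\left(K \right)} = 2 K \left(-1 + K\right)$ ($m{\left(K \right)} = \left(-1 + K\right) 2 K = 2 K \left(-1 + K\right)$)
$X{\left(g,u \right)} = \frac{u}{3}$
$w = 2$ ($w = 2 \left(\frac{1}{3} \cdot 3\right)^{2} = 2 \cdot 1^{2} = 2 \cdot 1 = 2$)
$b w = \left(-13\right) 2 = -26$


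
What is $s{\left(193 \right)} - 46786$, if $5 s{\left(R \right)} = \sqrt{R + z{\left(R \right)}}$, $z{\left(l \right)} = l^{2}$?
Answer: $-46786 + \frac{\sqrt{37442}}{5} \approx -46747.0$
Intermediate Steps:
$s{\left(R \right)} = \frac{\sqrt{R + R^{2}}}{5}$
$s{\left(193 \right)} - 46786 = \frac{\sqrt{193 \left(1 + 193\right)}}{5} - 46786 = \frac{\sqrt{193 \cdot 194}}{5} - 46786 = \frac{\sqrt{37442}}{5} - 46786 = -46786 + \frac{\sqrt{37442}}{5}$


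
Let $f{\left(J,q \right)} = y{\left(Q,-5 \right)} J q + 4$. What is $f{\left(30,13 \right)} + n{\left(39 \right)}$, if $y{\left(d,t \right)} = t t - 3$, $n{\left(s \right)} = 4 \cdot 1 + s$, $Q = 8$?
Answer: $8627$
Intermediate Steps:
$n{\left(s \right)} = 4 + s$
$y{\left(d,t \right)} = -3 + t^{2}$ ($y{\left(d,t \right)} = t^{2} - 3 = -3 + t^{2}$)
$f{\left(J,q \right)} = 4 + 22 J q$ ($f{\left(J,q \right)} = \left(-3 + \left(-5\right)^{2}\right) J q + 4 = \left(-3 + 25\right) J q + 4 = 22 J q + 4 = 4 + 22 J q$)
$f{\left(30,13 \right)} + n{\left(39 \right)} = \left(4 + 22 \cdot 30 \cdot 13\right) + \left(4 + 39\right) = \left(4 + 8580\right) + 43 = 8584 + 43 = 8627$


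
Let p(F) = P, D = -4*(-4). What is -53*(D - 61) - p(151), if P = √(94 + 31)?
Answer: 2385 - 5*√5 ≈ 2373.8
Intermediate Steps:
D = 16
P = 5*√5 (P = √125 = 5*√5 ≈ 11.180)
p(F) = 5*√5
-53*(D - 61) - p(151) = -53*(16 - 61) - 5*√5 = -53*(-45) - 5*√5 = 2385 - 5*√5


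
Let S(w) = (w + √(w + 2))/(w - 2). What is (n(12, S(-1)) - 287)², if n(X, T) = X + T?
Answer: 75625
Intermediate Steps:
S(w) = (w + √(2 + w))/(-2 + w)
n(X, T) = T + X
(n(12, S(-1)) - 287)² = (((-1 + √(2 - 1))/(-2 - 1) + 12) - 287)² = (((-1 + √1)/(-3) + 12) - 287)² = ((-(-1 + 1)/3 + 12) - 287)² = ((-⅓*0 + 12) - 287)² = ((0 + 12) - 287)² = (12 - 287)² = (-275)² = 75625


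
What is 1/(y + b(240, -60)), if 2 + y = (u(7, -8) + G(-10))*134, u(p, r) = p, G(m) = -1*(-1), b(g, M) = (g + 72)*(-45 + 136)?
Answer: 1/29462 ≈ 3.3942e-5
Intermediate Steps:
b(g, M) = 6552 + 91*g (b(g, M) = (72 + g)*91 = 6552 + 91*g)
G(m) = 1
y = 1070 (y = -2 + (7 + 1)*134 = -2 + 8*134 = -2 + 1072 = 1070)
1/(y + b(240, -60)) = 1/(1070 + (6552 + 91*240)) = 1/(1070 + (6552 + 21840)) = 1/(1070 + 28392) = 1/29462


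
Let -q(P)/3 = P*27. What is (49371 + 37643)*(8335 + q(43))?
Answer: 422191928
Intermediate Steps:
q(P) = -81*P (q(P) = -3*P*27 = -81*P)
(49371 + 37643)*(8335 + q(43)) = (49371 + 37643)*(8335 - 81*43) = 87014*(8335 - 3483) = 87014*4852 = 422191928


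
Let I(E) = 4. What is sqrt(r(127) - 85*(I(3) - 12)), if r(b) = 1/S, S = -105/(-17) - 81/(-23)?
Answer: sqrt(611211387)/948 ≈ 26.079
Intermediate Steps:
S = 3792/391 (S = -105*(-1/17) - 81*(-1/23) = 105/17 + 81/23 = 3792/391 ≈ 9.6982)
r(b) = 391/3792 (r(b) = 1/(3792/391) = 391/3792)
sqrt(r(127) - 85*(I(3) - 12)) = sqrt(391/3792 - 85*(4 - 12)) = sqrt(391/3792 - 85*(-8)) = sqrt(391/3792 + 680) = sqrt(2578951/3792) = sqrt(611211387)/948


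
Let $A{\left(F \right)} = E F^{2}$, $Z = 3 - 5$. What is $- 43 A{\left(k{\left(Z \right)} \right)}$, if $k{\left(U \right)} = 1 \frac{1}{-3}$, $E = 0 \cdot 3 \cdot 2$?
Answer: $0$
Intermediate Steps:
$E = 0$ ($E = 0 \cdot 2 = 0$)
$Z = -2$ ($Z = 3 - 5 = -2$)
$k{\left(U \right)} = - \frac{1}{3}$ ($k{\left(U \right)} = 1 \left(- \frac{1}{3}\right) = - \frac{1}{3}$)
$A{\left(F \right)} = 0$ ($A{\left(F \right)} = 0 F^{2} = 0$)
$- 43 A{\left(k{\left(Z \right)} \right)} = \left(-43\right) 0 = 0$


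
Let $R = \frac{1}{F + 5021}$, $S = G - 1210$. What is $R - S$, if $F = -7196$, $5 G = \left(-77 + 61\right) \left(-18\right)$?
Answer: $\frac{2506469}{2175} \approx 1152.4$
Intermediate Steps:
$G = \frac{288}{5}$ ($G = \frac{\left(-77 + 61\right) \left(-18\right)}{5} = \frac{\left(-16\right) \left(-18\right)}{5} = \frac{1}{5} \cdot 288 = \frac{288}{5} \approx 57.6$)
$S = - \frac{5762}{5}$ ($S = \frac{288}{5} - 1210 = - \frac{5762}{5} \approx -1152.4$)
$R = - \frac{1}{2175}$ ($R = \frac{1}{-7196 + 5021} = \frac{1}{-2175} = - \frac{1}{2175} \approx -0.00045977$)
$R - S = - \frac{1}{2175} - - \frac{5762}{5} = - \frac{1}{2175} + \frac{5762}{5} = \frac{2506469}{2175}$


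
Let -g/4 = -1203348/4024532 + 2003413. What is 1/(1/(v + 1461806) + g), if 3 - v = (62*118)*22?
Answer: -1308835155981/10488547900012777243 ≈ -1.2479e-7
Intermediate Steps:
v = -160949 (v = 3 - 62*118*22 = 3 - 7316*22 = 3 - 1*160952 = 3 - 160952 = -160949)
g = -8062798524368/1006133 (g = -4*(-1203348/4024532 + 2003413) = -4*(-1203348*1/4024532 + 2003413) = -4*(-300837/1006133 + 2003413) = -4*2015699631092/1006133 = -8062798524368/1006133 ≈ -8.0136e+6)
1/(1/(v + 1461806) + g) = 1/(1/(-160949 + 1461806) - 8062798524368/1006133) = 1/(1/1300857 - 8062798524368/1006133) = 1/(-10488547900012777243/1308835155981) = -1308835155981/10488547900012777243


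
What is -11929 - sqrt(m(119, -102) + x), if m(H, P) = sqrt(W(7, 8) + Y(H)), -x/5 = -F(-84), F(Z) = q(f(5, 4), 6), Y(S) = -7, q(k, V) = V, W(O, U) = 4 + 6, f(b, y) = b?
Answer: -11929 - sqrt(30 + sqrt(3)) ≈ -11935.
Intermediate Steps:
W(O, U) = 10
F(Z) = 6
x = 30 (x = -(-5)*6 = -5*(-6) = 30)
m(H, P) = sqrt(3) (m(H, P) = sqrt(10 - 7) = sqrt(3))
-11929 - sqrt(m(119, -102) + x) = -11929 - sqrt(sqrt(3) + 30) = -11929 - sqrt(30 + sqrt(3))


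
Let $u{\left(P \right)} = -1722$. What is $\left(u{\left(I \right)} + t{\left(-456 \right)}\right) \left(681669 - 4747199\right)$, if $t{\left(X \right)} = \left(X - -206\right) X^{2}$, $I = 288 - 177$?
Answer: $211349512362660$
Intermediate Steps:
$I = 111$ ($I = 288 - 177 = 111$)
$t{\left(X \right)} = X^{2} \left(206 + X\right)$ ($t{\left(X \right)} = \left(X + 206\right) X^{2} = \left(206 + X\right) X^{2} = X^{2} \left(206 + X\right)$)
$\left(u{\left(I \right)} + t{\left(-456 \right)}\right) \left(681669 - 4747199\right) = \left(-1722 + \left(-456\right)^{2} \left(206 - 456\right)\right) \left(681669 - 4747199\right) = \left(-1722 + 207936 \left(-250\right)\right) \left(-4065530\right) = \left(-1722 - 51984000\right) \left(-4065530\right) = \left(-51985722\right) \left(-4065530\right) = 211349512362660$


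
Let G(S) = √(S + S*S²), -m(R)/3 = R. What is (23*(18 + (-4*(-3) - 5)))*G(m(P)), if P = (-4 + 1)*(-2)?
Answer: 8625*I*√26 ≈ 43979.0*I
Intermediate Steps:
P = 6 (P = -3*(-2) = 6)
m(R) = -3*R
G(S) = √(S + S³)
(23*(18 + (-4*(-3) - 5)))*G(m(P)) = (23*(18 + (-4*(-3) - 5)))*√(-3*6 + (-3*6)³) = (23*(18 + (12 - 5)))*√(-18 + (-18)³) = (23*(18 + 7))*√(-18 - 5832) = (23*25)*√(-5850) = 575*(15*I*√26) = 8625*I*√26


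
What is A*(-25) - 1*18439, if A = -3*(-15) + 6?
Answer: -19714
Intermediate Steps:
A = 51 (A = 45 + 6 = 51)
A*(-25) - 1*18439 = 51*(-25) - 1*18439 = -1275 - 18439 = -19714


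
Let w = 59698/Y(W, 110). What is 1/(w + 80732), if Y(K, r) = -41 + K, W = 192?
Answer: 151/12250230 ≈ 1.2326e-5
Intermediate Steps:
w = 59698/151 (w = 59698/(-41 + 192) = 59698/151 ≈ 395.35)
1/(w + 80732) = 1/(59698/151 + 80732) = 1/(12250230/151) = 151/12250230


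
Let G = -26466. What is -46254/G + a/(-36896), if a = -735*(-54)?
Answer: 54679337/81374128 ≈ 0.67195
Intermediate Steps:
a = 39690
-46254/G + a/(-36896) = -46254/(-26466) + 39690/(-36896) = -46254*(-1/26466) + 39690*(-1/36896) = 7709/4411 - 19845/18448 = 54679337/81374128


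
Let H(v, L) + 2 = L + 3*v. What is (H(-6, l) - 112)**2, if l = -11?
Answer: 20449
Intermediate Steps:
H(v, L) = -2 + L + 3*v (H(v, L) = -2 + (L + 3*v) = -2 + L + 3*v)
(H(-6, l) - 112)**2 = ((-2 - 11 + 3*(-6)) - 112)**2 = ((-2 - 11 - 18) - 112)**2 = (-31 - 112)**2 = (-143)**2 = 20449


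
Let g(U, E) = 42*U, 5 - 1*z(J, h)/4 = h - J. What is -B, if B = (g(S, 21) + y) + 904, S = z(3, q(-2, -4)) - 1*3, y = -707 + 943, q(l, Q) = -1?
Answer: -2526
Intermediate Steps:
y = 236
z(J, h) = 20 - 4*h + 4*J (z(J, h) = 20 - 4*(h - J) = 20 + (-4*h + 4*J) = 20 - 4*h + 4*J)
S = 33 (S = (20 - 4*(-1) + 4*3) - 1*3 = (20 + 4 + 12) - 3 = 36 - 3 = 33)
B = 2526 (B = (42*33 + 236) + 904 = (1386 + 236) + 904 = 1622 + 904 = 2526)
-B = -1*2526 = -2526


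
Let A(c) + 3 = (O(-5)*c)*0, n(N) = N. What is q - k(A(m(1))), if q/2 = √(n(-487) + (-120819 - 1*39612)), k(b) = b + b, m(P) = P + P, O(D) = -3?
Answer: 6 + 2*I*√160918 ≈ 6.0 + 802.29*I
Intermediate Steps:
m(P) = 2*P
A(c) = -3 (A(c) = -3 - 3*c*0 = -3 + 0 = -3)
k(b) = 2*b
q = 2*I*√160918 (q = 2*√(-487 + (-120819 - 1*39612)) = 2*√(-487 + (-120819 - 39612)) = 2*√(-487 - 160431) = 2*√(-160918) = 2*(I*√160918) = 2*I*√160918 ≈ 802.29*I)
q - k(A(m(1))) = 2*I*√160918 - 2*(-3) = 2*I*√160918 - 1*(-6) = 2*I*√160918 + 6 = 6 + 2*I*√160918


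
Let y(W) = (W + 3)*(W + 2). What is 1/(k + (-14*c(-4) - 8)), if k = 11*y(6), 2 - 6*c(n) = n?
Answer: 1/770 ≈ 0.0012987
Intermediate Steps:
c(n) = 1/3 - n/6
y(W) = (2 + W)*(3 + W) (y(W) = (3 + W)*(2 + W) = (2 + W)*(3 + W))
k = 792 (k = 11*(6 + 6**2 + 5*6) = 11*(6 + 36 + 30) = 11*72 = 792)
1/(k + (-14*c(-4) - 8)) = 1/(792 + (-14*(1/3 - 1/6*(-4)) - 8)) = 1/(792 + (-14*(1/3 + 2/3) - 8)) = 1/(792 + (-14*1 - 8)) = 1/(792 + (-14 - 8)) = 1/(792 - 22) = 1/770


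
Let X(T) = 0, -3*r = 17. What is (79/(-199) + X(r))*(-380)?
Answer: 30020/199 ≈ 150.85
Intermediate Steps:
r = -17/3 (r = -1/3*17 = -17/3 ≈ -5.6667)
(79/(-199) + X(r))*(-380) = (79/(-199) + 0)*(-380) = (79*(-1/199) + 0)*(-380) = (-79/199 + 0)*(-380) = -79/199*(-380) = 30020/199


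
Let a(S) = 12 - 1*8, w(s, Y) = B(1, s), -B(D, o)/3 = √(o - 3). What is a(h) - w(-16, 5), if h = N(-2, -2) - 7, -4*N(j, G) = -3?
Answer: 4 + 3*I*√19 ≈ 4.0 + 13.077*I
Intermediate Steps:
N(j, G) = ¾ (N(j, G) = -¼*(-3) = ¾)
B(D, o) = -3*√(-3 + o) (B(D, o) = -3*√(o - 3) = -3*√(-3 + o))
w(s, Y) = -3*√(-3 + s)
h = -25/4 (h = ¾ - 7 = -25/4 ≈ -6.2500)
a(S) = 4 (a(S) = 12 - 8 = 4)
a(h) - w(-16, 5) = 4 - (-3)*√(-3 - 16) = 4 - (-3)*√(-19) = 4 - (-3)*I*√19 = 4 + 3*I*√19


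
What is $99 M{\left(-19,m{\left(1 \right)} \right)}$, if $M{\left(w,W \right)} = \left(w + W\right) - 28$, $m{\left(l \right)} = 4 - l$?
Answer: $-4356$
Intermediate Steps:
$M{\left(w,W \right)} = -28 + W + w$ ($M{\left(w,W \right)} = \left(W + w\right) - 28 = -28 + W + w$)
$99 M{\left(-19,m{\left(1 \right)} \right)} = 99 \left(-28 + \left(4 - 1\right) - 19\right) = 99 \left(-28 + 3 - 19\right) = 99 \left(-44\right) = -4356$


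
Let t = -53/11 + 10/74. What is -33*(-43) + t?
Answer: 575627/407 ≈ 1414.3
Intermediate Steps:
t = -1906/407 (t = -53*1/11 + 10*(1/74) = -53/11 + 5/37 = -1906/407 ≈ -4.6830)
-33*(-43) + t = -33*(-43) - 1906/407 = 1419 - 1906/407 = 575627/407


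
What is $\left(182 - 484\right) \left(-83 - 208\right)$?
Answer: $87882$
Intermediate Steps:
$\left(182 - 484\right) \left(-83 - 208\right) = \left(-302\right) \left(-291\right) = 87882$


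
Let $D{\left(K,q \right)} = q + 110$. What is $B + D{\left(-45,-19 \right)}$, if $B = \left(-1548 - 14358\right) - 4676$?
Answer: $-20491$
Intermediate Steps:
$B = -20582$ ($B = -15906 - 4676 = -20582$)
$D{\left(K,q \right)} = 110 + q$
$B + D{\left(-45,-19 \right)} = -20582 + \left(110 - 19\right) = -20582 + 91 = -20491$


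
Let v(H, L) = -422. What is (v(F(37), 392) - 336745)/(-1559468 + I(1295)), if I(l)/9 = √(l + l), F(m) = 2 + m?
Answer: 262900573578/1215970116617 + 3034503*√2590/2431940233234 ≈ 0.21627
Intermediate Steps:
I(l) = 9*√2*√l (I(l) = 9*√(l + l) = 9*√(2*l) = 9*(√2*√l) = 9*√2*√l)
(v(F(37), 392) - 336745)/(-1559468 + I(1295)) = (-422 - 336745)/(-1559468 + 9*√2*√1295) = -337167/(-1559468 + 9*√2590)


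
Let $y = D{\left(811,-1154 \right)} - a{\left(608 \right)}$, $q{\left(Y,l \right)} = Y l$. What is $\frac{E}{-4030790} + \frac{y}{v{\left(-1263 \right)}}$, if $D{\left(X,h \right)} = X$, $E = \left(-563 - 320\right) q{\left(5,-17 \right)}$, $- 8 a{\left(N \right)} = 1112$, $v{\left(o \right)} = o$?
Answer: $- \frac{784808993}{1018177554} \approx -0.7708$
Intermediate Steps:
$a{\left(N \right)} = -139$ ($a{\left(N \right)} = \left(- \frac{1}{8}\right) 1112 = -139$)
$E = 75055$ ($E = \left(-563 - 320\right) 5 \left(-17\right) = \left(-883\right) \left(-85\right) = 75055$)
$y = 950$ ($y = 811 - -139 = 811 + 139 = 950$)
$\frac{E}{-4030790} + \frac{y}{v{\left(-1263 \right)}} = \frac{75055}{-4030790} + \frac{950}{-1263} = 75055 \left(- \frac{1}{4030790}\right) + 950 \left(- \frac{1}{1263}\right) = - \frac{15011}{806158} - \frac{950}{1263} = - \frac{784808993}{1018177554}$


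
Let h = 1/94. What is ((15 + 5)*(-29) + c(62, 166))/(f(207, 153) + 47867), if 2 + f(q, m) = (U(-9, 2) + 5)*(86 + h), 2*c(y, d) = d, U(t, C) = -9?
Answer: -23359/2233485 ≈ -0.010459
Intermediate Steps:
h = 1/94 ≈ 0.010638
c(y, d) = d/2
f(q, m) = -16264/47 (f(q, m) = -2 + (-9 + 5)*(86 + 1/94) = -2 - 4*8085/94 = -2 - 16170/47 = -16264/47)
((15 + 5)*(-29) + c(62, 166))/(f(207, 153) + 47867) = ((15 + 5)*(-29) + (½)*166)/(-16264/47 + 47867) = (20*(-29) + 83)/(2233485/47) = (-580 + 83)*(47/2233485) = -497*47/2233485 = -23359/2233485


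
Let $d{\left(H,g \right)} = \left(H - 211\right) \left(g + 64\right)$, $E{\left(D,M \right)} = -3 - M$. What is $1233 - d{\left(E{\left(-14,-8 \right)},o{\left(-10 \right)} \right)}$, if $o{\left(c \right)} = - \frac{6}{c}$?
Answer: $\frac{72703}{5} \approx 14541.0$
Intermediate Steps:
$d{\left(H,g \right)} = \left(-211 + H\right) \left(64 + g\right)$
$1233 - d{\left(E{\left(-14,-8 \right)},o{\left(-10 \right)} \right)} = 1233 - \left(-13504 - 211 \left(- \frac{6}{-10}\right) + 64 \left(-3 - -8\right) + \left(-3 - -8\right) \left(- \frac{6}{-10}\right)\right) = 1233 - \left(-13504 - 211 \left(\left(-6\right) \left(- \frac{1}{10}\right)\right) + 64 \left(-3 + 8\right) + \left(-3 + 8\right) \left(\left(-6\right) \left(- \frac{1}{10}\right)\right)\right) = 1233 - \left(-13504 - \frac{633}{5} + 64 \cdot 5 + 5 \cdot \frac{3}{5}\right) = 1233 - \left(-13504 - \frac{633}{5} + 320 + 3\right) = 1233 - - \frac{66538}{5} = 1233 + \frac{66538}{5} = \frac{72703}{5}$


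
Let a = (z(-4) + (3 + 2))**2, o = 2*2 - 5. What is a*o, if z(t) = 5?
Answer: -100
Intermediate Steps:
o = -1 (o = 4 - 5 = -1)
a = 100 (a = (5 + (3 + 2))**2 = (5 + 5)**2 = 10**2 = 100)
a*o = 100*(-1) = -100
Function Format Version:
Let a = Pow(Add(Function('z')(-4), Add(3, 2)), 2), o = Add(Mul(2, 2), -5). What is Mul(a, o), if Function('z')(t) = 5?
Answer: -100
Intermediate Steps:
o = -1 (o = Add(4, -5) = -1)
a = 100 (a = Pow(Add(5, Add(3, 2)), 2) = Pow(Add(5, 5), 2) = Pow(10, 2) = 100)
Mul(a, o) = Mul(100, -1) = -100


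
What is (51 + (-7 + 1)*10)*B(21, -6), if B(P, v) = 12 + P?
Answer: -297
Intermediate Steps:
(51 + (-7 + 1)*10)*B(21, -6) = (51 + (-7 + 1)*10)*(12 + 21) = (51 - 6*10)*33 = (51 - 60)*33 = -9*33 = -297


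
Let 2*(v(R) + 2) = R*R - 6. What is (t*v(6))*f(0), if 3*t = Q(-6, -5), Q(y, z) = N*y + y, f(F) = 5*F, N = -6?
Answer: 0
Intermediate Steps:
v(R) = -5 + R²/2 (v(R) = -2 + (R*R - 6)/2 = -2 + (R² - 6)/2 = -2 + (-6 + R²)/2 = -2 + (-3 + R²/2) = -5 + R²/2)
Q(y, z) = -5*y (Q(y, z) = -6*y + y = -5*y)
t = 10 (t = (-5*(-6))/3 = (⅓)*30 = 10)
(t*v(6))*f(0) = (10*(-5 + (½)*6²))*(5*0) = (10*(-5 + (½)*36))*0 = (10*(-5 + 18))*0 = (10*13)*0 = 130*0 = 0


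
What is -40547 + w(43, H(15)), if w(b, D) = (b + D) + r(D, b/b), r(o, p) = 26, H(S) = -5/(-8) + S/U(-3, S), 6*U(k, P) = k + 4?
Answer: -323099/8 ≈ -40387.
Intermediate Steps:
U(k, P) = ⅔ + k/6 (U(k, P) = (k + 4)/6 = (4 + k)/6 = ⅔ + k/6)
H(S) = 5/8 + 6*S (H(S) = -5/(-8) + S/(⅔ + (⅙)*(-3)) = -5*(-⅛) + S/(⅔ - ½) = 5/8 + S/(⅙) = 5/8 + S*6 = 5/8 + 6*S)
w(b, D) = 26 + D + b (w(b, D) = (b + D) + 26 = (D + b) + 26 = 26 + D + b)
-40547 + w(43, H(15)) = -40547 + (26 + (5/8 + 6*15) + 43) = -40547 + (26 + (5/8 + 90) + 43) = -40547 + (26 + 725/8 + 43) = -40547 + 1277/8 = -323099/8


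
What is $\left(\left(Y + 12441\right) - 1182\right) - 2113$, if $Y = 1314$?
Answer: $10460$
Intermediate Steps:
$\left(\left(Y + 12441\right) - 1182\right) - 2113 = \left(\left(1314 + 12441\right) - 1182\right) - 2113 = \left(13755 - 1182\right) - 2113 = 12573 - 2113 = 10460$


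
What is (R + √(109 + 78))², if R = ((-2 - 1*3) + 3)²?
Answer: (4 + √187)² ≈ 312.40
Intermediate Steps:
R = 4 (R = ((-2 - 3) + 3)² = (-5 + 3)² = (-2)² = 4)
(R + √(109 + 78))² = (4 + √(109 + 78))² = (4 + √187)²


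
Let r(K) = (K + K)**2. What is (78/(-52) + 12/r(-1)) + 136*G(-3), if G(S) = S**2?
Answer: 2451/2 ≈ 1225.5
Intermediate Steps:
r(K) = 4*K**2 (r(K) = (2*K)**2 = 4*K**2)
(78/(-52) + 12/r(-1)) + 136*G(-3) = (78/(-52) + 12/((4*(-1)**2))) + 136*(-3)**2 = (78*(-1/52) + 12/((4*1))) + 136*9 = (-3/2 + 12/4) + 1224 = (-3/2 + 12*(1/4)) + 1224 = (-3/2 + 3) + 1224 = 3/2 + 1224 = 2451/2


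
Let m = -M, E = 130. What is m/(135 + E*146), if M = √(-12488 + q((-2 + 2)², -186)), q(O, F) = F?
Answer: -I*√12674/19115 ≈ -0.0058896*I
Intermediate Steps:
M = I*√12674 (M = √(-12488 - 186) = √(-12674) = I*√12674 ≈ 112.58*I)
m = -I*√12674 ≈ -112.58*I
m/(135 + E*146) = (-I*√12674)/(135 + 130*146) = (-I*√12674)/(135 + 18980) = -I*√12674/19115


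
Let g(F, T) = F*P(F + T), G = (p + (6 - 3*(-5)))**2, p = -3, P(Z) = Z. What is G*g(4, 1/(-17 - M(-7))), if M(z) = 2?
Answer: 97200/19 ≈ 5115.8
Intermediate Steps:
G = 324 (G = (-3 + (6 - 3*(-5)))**2 = (-3 + (6 + 15))**2 = (-3 + 21)**2 = 18**2 = 324)
g(F, T) = F*(F + T)
G*g(4, 1/(-17 - M(-7))) = 324*(4*(4 + 1/(-17 - 1*2))) = 324*(4*(4 + 1/(-17 - 2))) = 324*(4*(4 + 1/(-19))) = 324*(4*(4 - 1/19)) = 324*(4*(75/19)) = 324*(300/19) = 97200/19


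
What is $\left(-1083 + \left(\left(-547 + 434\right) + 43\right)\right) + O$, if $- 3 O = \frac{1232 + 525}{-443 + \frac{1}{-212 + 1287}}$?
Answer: $- \frac{235052863}{204096} \approx -1151.7$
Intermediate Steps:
$O = \frac{269825}{204096}$ ($O = - \frac{\left(1232 + 525\right) \frac{1}{-443 + \frac{1}{-212 + 1287}}}{3} = - \frac{1757 \frac{1}{-443 + \frac{1}{1075}}}{3} = - \frac{1757 \frac{1}{- \frac{476224}{1075}}}{3} = - \frac{1757 \left(- \frac{1075}{476224}\right)}{3} = \left(- \frac{1}{3}\right) \left(- \frac{269825}{68032}\right) = \frac{269825}{204096} \approx 1.3221$)
$\left(-1083 + \left(\left(-547 + 434\right) + 43\right)\right) + O = \left(-1083 + \left(\left(-547 + 434\right) + 43\right)\right) + \frac{269825}{204096} = \left(-1083 + \left(-113 + 43\right)\right) + \frac{269825}{204096} = \left(-1083 - 70\right) + \frac{269825}{204096} = -1153 + \frac{269825}{204096} = - \frac{235052863}{204096}$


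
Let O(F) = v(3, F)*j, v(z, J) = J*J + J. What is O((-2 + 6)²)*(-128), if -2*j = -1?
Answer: -17408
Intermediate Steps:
j = ½ (j = -½*(-1) = ½ ≈ 0.50000)
v(z, J) = J + J² (v(z, J) = J² + J = J + J²)
O(F) = F*(1 + F)/2 (O(F) = (F*(1 + F))*(½) = F*(1 + F)/2)
O((-2 + 6)²)*(-128) = ((-2 + 6)²*(1 + (-2 + 6)²)/2)*(-128) = ((½)*4²*(1 + 4²))*(-128) = ((½)*16*(1 + 16))*(-128) = ((½)*16*17)*(-128) = 136*(-128) = -17408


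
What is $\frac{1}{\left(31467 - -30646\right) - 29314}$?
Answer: $\frac{1}{32799} \approx 3.0489 \cdot 10^{-5}$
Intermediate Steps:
$\frac{1}{\left(31467 - -30646\right) - 29314} = \frac{1}{\left(31467 + 30646\right) - 29314} = \frac{1}{62113 - 29314} = \frac{1}{32799}$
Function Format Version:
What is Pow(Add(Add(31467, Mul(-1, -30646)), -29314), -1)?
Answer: Rational(1, 32799) ≈ 3.0489e-5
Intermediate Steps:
Pow(Add(Add(31467, Mul(-1, -30646)), -29314), -1) = Pow(Add(Add(31467, 30646), -29314), -1) = Pow(Add(62113, -29314), -1) = Pow(32799, -1) = Rational(1, 32799)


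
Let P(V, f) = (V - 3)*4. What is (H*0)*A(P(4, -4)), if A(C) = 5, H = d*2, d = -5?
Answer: 0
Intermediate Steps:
P(V, f) = -12 + 4*V (P(V, f) = (-3 + V)*4 = -12 + 4*V)
H = -10 (H = -5*2 = -10)
(H*0)*A(P(4, -4)) = -10*0*5 = 0*5 = 0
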